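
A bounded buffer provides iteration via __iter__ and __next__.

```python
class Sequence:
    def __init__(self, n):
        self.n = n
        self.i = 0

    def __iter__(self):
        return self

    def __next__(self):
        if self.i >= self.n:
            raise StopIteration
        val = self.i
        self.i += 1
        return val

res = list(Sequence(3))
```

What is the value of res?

Step 1: Sequence(3) creates an iterator counting 0 to 2.
Step 2: list() consumes all values: [0, 1, 2].
Therefore res = [0, 1, 2].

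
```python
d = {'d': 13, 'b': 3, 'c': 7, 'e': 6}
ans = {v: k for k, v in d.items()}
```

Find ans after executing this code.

Step 1: Invert dict (swap keys and values):
  'd': 13 -> 13: 'd'
  'b': 3 -> 3: 'b'
  'c': 7 -> 7: 'c'
  'e': 6 -> 6: 'e'
Therefore ans = {13: 'd', 3: 'b', 7: 'c', 6: 'e'}.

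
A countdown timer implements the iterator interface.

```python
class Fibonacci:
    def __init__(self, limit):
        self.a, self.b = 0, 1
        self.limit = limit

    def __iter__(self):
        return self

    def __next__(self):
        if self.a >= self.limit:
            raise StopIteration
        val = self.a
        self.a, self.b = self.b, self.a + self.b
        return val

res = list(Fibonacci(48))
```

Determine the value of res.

Step 1: Fibonacci-like sequence (a=0, b=1) until >= 48:
  Yield 0, then a,b = 1,1
  Yield 1, then a,b = 1,2
  Yield 1, then a,b = 2,3
  Yield 2, then a,b = 3,5
  Yield 3, then a,b = 5,8
  Yield 5, then a,b = 8,13
  Yield 8, then a,b = 13,21
  Yield 13, then a,b = 21,34
  Yield 21, then a,b = 34,55
  Yield 34, then a,b = 55,89
Step 2: 55 >= 48, stop.
Therefore res = [0, 1, 1, 2, 3, 5, 8, 13, 21, 34].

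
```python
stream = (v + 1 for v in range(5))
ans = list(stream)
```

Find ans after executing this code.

Step 1: For each v in range(5), compute v+1:
  v=0: 0+1 = 1
  v=1: 1+1 = 2
  v=2: 2+1 = 3
  v=3: 3+1 = 4
  v=4: 4+1 = 5
Therefore ans = [1, 2, 3, 4, 5].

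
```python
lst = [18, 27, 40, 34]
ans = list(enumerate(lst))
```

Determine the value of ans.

Step 1: enumerate pairs each element with its index:
  (0, 18)
  (1, 27)
  (2, 40)
  (3, 34)
Therefore ans = [(0, 18), (1, 27), (2, 40), (3, 34)].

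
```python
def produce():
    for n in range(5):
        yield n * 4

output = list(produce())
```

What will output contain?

Step 1: For each n in range(5), yield n * 4:
  n=0: yield 0 * 4 = 0
  n=1: yield 1 * 4 = 4
  n=2: yield 2 * 4 = 8
  n=3: yield 3 * 4 = 12
  n=4: yield 4 * 4 = 16
Therefore output = [0, 4, 8, 12, 16].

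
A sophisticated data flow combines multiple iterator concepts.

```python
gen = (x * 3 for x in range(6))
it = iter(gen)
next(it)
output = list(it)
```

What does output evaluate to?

Step 1: Generator produces [0, 3, 6, 9, 12, 15].
Step 2: next(it) consumes first element (0).
Step 3: list(it) collects remaining: [3, 6, 9, 12, 15].
Therefore output = [3, 6, 9, 12, 15].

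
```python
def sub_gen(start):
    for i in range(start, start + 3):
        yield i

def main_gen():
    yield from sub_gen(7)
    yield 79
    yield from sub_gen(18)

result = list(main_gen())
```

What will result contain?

Step 1: main_gen() delegates to sub_gen(7):
  yield 7
  yield 8
  yield 9
Step 2: yield 79
Step 3: Delegates to sub_gen(18):
  yield 18
  yield 19
  yield 20
Therefore result = [7, 8, 9, 79, 18, 19, 20].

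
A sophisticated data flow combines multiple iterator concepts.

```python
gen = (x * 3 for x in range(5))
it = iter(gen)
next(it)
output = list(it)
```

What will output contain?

Step 1: Generator produces [0, 3, 6, 9, 12].
Step 2: next(it) consumes first element (0).
Step 3: list(it) collects remaining: [3, 6, 9, 12].
Therefore output = [3, 6, 9, 12].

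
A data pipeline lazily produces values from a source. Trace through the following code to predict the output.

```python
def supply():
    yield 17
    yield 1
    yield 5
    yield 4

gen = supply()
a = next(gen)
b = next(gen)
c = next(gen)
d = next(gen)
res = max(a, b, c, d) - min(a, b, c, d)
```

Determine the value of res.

Step 1: Create generator and consume all values:
  a = next(gen) = 17
  b = next(gen) = 1
  c = next(gen) = 5
  d = next(gen) = 4
Step 2: max = 17, min = 1, res = 17 - 1 = 16.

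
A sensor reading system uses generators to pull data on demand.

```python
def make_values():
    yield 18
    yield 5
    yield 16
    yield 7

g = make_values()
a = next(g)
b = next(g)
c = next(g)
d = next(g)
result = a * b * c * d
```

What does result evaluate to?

Step 1: Create generator and consume all values:
  a = next(g) = 18
  b = next(g) = 5
  c = next(g) = 16
  d = next(g) = 7
Step 2: result = 18 * 5 * 16 * 7 = 10080.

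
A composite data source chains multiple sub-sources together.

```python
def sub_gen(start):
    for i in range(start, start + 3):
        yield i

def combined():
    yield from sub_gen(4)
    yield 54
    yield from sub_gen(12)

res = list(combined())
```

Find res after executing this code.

Step 1: combined() delegates to sub_gen(4):
  yield 4
  yield 5
  yield 6
Step 2: yield 54
Step 3: Delegates to sub_gen(12):
  yield 12
  yield 13
  yield 14
Therefore res = [4, 5, 6, 54, 12, 13, 14].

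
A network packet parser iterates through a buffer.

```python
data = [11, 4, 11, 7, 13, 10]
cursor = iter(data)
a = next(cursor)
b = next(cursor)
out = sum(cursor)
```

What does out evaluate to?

Step 1: Create iterator over [11, 4, 11, 7, 13, 10].
Step 2: a = next() = 11, b = next() = 4.
Step 3: sum() of remaining [11, 7, 13, 10] = 41.
Therefore out = 41.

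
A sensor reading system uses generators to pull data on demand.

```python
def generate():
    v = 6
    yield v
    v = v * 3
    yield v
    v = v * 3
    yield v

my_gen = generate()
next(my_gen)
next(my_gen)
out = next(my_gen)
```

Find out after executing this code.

Step 1: Trace through generator execution:
  Yield 1: v starts at 6, yield 6
  Yield 2: v = 6 * 3 = 18, yield 18
  Yield 3: v = 18 * 3 = 54, yield 54
Step 2: First next() gets 6, second next() gets the second value, third next() yields 54.
Therefore out = 54.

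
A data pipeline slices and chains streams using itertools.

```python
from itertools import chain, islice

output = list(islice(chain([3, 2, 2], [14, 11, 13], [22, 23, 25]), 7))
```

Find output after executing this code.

Step 1: chain([3, 2, 2], [14, 11, 13], [22, 23, 25]) = [3, 2, 2, 14, 11, 13, 22, 23, 25].
Step 2: islice takes first 7 elements: [3, 2, 2, 14, 11, 13, 22].
Therefore output = [3, 2, 2, 14, 11, 13, 22].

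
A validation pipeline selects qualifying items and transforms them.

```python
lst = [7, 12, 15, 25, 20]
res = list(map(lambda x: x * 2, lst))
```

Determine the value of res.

Step 1: Apply lambda x: x * 2 to each element:
  7 -> 14
  12 -> 24
  15 -> 30
  25 -> 50
  20 -> 40
Therefore res = [14, 24, 30, 50, 40].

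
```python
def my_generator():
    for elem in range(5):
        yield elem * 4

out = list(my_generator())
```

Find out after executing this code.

Step 1: For each elem in range(5), yield elem * 4:
  elem=0: yield 0 * 4 = 0
  elem=1: yield 1 * 4 = 4
  elem=2: yield 2 * 4 = 8
  elem=3: yield 3 * 4 = 12
  elem=4: yield 4 * 4 = 16
Therefore out = [0, 4, 8, 12, 16].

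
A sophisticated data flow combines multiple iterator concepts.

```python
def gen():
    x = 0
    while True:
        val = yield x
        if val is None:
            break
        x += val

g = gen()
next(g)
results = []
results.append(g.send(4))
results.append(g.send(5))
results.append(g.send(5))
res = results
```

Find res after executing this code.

Step 1: next(g) -> yield 0.
Step 2: send(4) -> x = 4, yield 4.
Step 3: send(5) -> x = 9, yield 9.
Step 4: send(5) -> x = 14, yield 14.
Therefore res = [4, 9, 14].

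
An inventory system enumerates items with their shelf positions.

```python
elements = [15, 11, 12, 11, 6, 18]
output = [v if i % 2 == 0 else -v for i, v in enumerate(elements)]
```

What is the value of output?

Step 1: For each (i, v), keep v if i is even, negate if odd:
  i=0 (even): keep 15
  i=1 (odd): negate to -11
  i=2 (even): keep 12
  i=3 (odd): negate to -11
  i=4 (even): keep 6
  i=5 (odd): negate to -18
Therefore output = [15, -11, 12, -11, 6, -18].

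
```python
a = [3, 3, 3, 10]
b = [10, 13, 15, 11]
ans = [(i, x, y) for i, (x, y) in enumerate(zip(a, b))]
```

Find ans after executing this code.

Step 1: enumerate(zip(a, b)) gives index with paired elements:
  i=0: (3, 10)
  i=1: (3, 13)
  i=2: (3, 15)
  i=3: (10, 11)
Therefore ans = [(0, 3, 10), (1, 3, 13), (2, 3, 15), (3, 10, 11)].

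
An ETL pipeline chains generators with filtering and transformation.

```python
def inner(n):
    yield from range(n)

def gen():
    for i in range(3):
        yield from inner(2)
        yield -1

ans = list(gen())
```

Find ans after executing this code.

Step 1: For each i in range(3):
  i=0: yield from inner(2) -> [0, 1], then yield -1
  i=1: yield from inner(2) -> [0, 1], then yield -1
  i=2: yield from inner(2) -> [0, 1], then yield -1
Therefore ans = [0, 1, -1, 0, 1, -1, 0, 1, -1].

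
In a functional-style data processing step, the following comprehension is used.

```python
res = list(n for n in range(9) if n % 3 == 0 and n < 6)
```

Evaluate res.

Step 1: Filter range(9) where n % 3 == 0 and n < 6:
  n=0: both conditions met, included
  n=1: excluded (1 % 3 != 0)
  n=2: excluded (2 % 3 != 0)
  n=3: both conditions met, included
  n=4: excluded (4 % 3 != 0)
  n=5: excluded (5 % 3 != 0)
  n=6: excluded (6 >= 6)
  n=7: excluded (7 % 3 != 0, 7 >= 6)
  n=8: excluded (8 % 3 != 0, 8 >= 6)
Therefore res = [0, 3].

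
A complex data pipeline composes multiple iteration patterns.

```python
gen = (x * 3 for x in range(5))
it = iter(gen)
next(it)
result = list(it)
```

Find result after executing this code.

Step 1: Generator produces [0, 3, 6, 9, 12].
Step 2: next(it) consumes first element (0).
Step 3: list(it) collects remaining: [3, 6, 9, 12].
Therefore result = [3, 6, 9, 12].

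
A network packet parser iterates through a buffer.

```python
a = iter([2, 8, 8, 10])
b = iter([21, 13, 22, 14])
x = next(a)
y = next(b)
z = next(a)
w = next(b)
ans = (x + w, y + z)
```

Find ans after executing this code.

Step 1: a iterates [2, 8, 8, 10], b iterates [21, 13, 22, 14].
Step 2: x = next(a) = 2, y = next(b) = 21.
Step 3: z = next(a) = 8, w = next(b) = 13.
Step 4: ans = (2 + 13, 21 + 8) = (15, 29).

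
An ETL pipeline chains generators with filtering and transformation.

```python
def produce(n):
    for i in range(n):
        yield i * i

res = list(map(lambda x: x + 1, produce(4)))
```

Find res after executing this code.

Step 1: produce(4) yields squares: [0, 1, 4, 9].
Step 2: map adds 1 to each: [1, 2, 5, 10].
Therefore res = [1, 2, 5, 10].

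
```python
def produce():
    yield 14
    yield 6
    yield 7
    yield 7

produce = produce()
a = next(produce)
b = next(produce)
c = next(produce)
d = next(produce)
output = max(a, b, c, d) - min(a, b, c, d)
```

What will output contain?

Step 1: Create generator and consume all values:
  a = next(produce) = 14
  b = next(produce) = 6
  c = next(produce) = 7
  d = next(produce) = 7
Step 2: max = 14, min = 6, output = 14 - 6 = 8.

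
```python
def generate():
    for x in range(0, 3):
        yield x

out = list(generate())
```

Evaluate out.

Step 1: The generator yields each value from range(0, 3).
Step 2: list() consumes all yields: [0, 1, 2].
Therefore out = [0, 1, 2].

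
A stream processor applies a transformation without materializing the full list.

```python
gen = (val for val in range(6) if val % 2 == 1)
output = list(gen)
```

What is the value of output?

Step 1: Filter range(6) keeping only odd values:
  val=0: even, excluded
  val=1: odd, included
  val=2: even, excluded
  val=3: odd, included
  val=4: even, excluded
  val=5: odd, included
Therefore output = [1, 3, 5].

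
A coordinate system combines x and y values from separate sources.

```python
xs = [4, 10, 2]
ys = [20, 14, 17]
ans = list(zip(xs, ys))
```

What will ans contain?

Step 1: zip pairs elements at same index:
  Index 0: (4, 20)
  Index 1: (10, 14)
  Index 2: (2, 17)
Therefore ans = [(4, 20), (10, 14), (2, 17)].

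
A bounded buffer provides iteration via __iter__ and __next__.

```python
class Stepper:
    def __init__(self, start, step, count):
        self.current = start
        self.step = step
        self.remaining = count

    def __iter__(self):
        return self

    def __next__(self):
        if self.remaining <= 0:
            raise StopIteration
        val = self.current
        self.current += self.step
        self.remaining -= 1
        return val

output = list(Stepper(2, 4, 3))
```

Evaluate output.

Step 1: Stepper starts at 2, increments by 4, for 3 steps:
  Yield 2, then current += 4
  Yield 6, then current += 4
  Yield 10, then current += 4
Therefore output = [2, 6, 10].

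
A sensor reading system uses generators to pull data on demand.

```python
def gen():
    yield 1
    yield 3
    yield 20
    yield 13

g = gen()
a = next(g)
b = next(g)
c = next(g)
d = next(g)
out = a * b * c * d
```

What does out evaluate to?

Step 1: Create generator and consume all values:
  a = next(g) = 1
  b = next(g) = 3
  c = next(g) = 20
  d = next(g) = 13
Step 2: out = 1 * 3 * 20 * 13 = 780.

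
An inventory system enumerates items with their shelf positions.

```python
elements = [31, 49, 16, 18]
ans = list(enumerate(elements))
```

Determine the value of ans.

Step 1: enumerate pairs each element with its index:
  (0, 31)
  (1, 49)
  (2, 16)
  (3, 18)
Therefore ans = [(0, 31), (1, 49), (2, 16), (3, 18)].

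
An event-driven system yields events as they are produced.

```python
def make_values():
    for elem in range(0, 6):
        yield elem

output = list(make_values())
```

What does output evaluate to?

Step 1: The generator yields each value from range(0, 6).
Step 2: list() consumes all yields: [0, 1, 2, 3, 4, 5].
Therefore output = [0, 1, 2, 3, 4, 5].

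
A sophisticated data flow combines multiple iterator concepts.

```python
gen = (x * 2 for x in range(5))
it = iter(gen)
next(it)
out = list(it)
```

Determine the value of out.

Step 1: Generator produces [0, 2, 4, 6, 8].
Step 2: next(it) consumes first element (0).
Step 3: list(it) collects remaining: [2, 4, 6, 8].
Therefore out = [2, 4, 6, 8].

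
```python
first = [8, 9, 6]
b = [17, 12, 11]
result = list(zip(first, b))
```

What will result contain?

Step 1: zip pairs elements at same index:
  Index 0: (8, 17)
  Index 1: (9, 12)
  Index 2: (6, 11)
Therefore result = [(8, 17), (9, 12), (6, 11)].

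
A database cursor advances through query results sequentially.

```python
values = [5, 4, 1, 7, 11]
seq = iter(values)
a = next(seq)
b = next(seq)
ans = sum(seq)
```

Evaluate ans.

Step 1: Create iterator over [5, 4, 1, 7, 11].
Step 2: a = next() = 5, b = next() = 4.
Step 3: sum() of remaining [1, 7, 11] = 19.
Therefore ans = 19.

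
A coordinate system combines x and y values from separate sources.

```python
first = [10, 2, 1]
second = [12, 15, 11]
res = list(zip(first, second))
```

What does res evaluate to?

Step 1: zip pairs elements at same index:
  Index 0: (10, 12)
  Index 1: (2, 15)
  Index 2: (1, 11)
Therefore res = [(10, 12), (2, 15), (1, 11)].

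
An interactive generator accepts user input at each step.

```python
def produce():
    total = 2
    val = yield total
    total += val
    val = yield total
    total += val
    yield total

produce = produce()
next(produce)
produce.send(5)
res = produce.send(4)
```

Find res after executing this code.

Step 1: next() -> yield total=2.
Step 2: send(5) -> val=5, total = 2+5 = 7, yield 7.
Step 3: send(4) -> val=4, total = 7+4 = 11, yield 11.
Therefore res = 11.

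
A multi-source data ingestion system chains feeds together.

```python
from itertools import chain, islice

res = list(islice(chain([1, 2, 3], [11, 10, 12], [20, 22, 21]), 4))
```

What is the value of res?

Step 1: chain([1, 2, 3], [11, 10, 12], [20, 22, 21]) = [1, 2, 3, 11, 10, 12, 20, 22, 21].
Step 2: islice takes first 4 elements: [1, 2, 3, 11].
Therefore res = [1, 2, 3, 11].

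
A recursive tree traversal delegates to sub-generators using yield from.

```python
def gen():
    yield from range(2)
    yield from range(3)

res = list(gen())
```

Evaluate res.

Step 1: Trace yields in order:
  yield 0
  yield 1
  yield 0
  yield 1
  yield 2
Therefore res = [0, 1, 0, 1, 2].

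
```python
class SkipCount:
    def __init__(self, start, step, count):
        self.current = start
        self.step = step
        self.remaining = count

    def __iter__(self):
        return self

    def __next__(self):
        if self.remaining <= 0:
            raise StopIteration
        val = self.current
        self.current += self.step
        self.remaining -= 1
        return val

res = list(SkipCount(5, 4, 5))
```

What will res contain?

Step 1: SkipCount starts at 5, increments by 4, for 5 steps:
  Yield 5, then current += 4
  Yield 9, then current += 4
  Yield 13, then current += 4
  Yield 17, then current += 4
  Yield 21, then current += 4
Therefore res = [5, 9, 13, 17, 21].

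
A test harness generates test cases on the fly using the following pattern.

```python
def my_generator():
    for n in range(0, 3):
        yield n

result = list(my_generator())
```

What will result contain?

Step 1: The generator yields each value from range(0, 3).
Step 2: list() consumes all yields: [0, 1, 2].
Therefore result = [0, 1, 2].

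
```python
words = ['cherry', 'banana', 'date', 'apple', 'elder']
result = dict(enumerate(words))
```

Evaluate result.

Step 1: enumerate pairs indices with words:
  0 -> 'cherry'
  1 -> 'banana'
  2 -> 'date'
  3 -> 'apple'
  4 -> 'elder'
Therefore result = {0: 'cherry', 1: 'banana', 2: 'date', 3: 'apple', 4: 'elder'}.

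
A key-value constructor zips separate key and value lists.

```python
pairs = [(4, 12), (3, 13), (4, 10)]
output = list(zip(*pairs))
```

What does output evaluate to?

Step 1: zip(*pairs) transposes: unzips [(4, 12), (3, 13), (4, 10)] into separate sequences.
Step 2: First elements: (4, 3, 4), second elements: (12, 13, 10).
Therefore output = [(4, 3, 4), (12, 13, 10)].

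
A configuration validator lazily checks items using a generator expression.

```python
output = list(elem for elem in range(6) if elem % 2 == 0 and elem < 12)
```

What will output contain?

Step 1: Filter range(6) where elem % 2 == 0 and elem < 12:
  elem=0: both conditions met, included
  elem=1: excluded (1 % 2 != 0)
  elem=2: both conditions met, included
  elem=3: excluded (3 % 2 != 0)
  elem=4: both conditions met, included
  elem=5: excluded (5 % 2 != 0)
Therefore output = [0, 2, 4].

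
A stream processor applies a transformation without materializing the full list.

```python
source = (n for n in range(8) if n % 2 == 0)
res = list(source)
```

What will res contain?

Step 1: Filter range(8) keeping only even values:
  n=0: even, included
  n=1: odd, excluded
  n=2: even, included
  n=3: odd, excluded
  n=4: even, included
  n=5: odd, excluded
  n=6: even, included
  n=7: odd, excluded
Therefore res = [0, 2, 4, 6].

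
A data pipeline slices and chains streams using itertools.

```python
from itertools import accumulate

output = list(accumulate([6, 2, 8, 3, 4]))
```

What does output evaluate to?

Step 1: accumulate computes running sums:
  + 6 = 6
  + 2 = 8
  + 8 = 16
  + 3 = 19
  + 4 = 23
Therefore output = [6, 8, 16, 19, 23].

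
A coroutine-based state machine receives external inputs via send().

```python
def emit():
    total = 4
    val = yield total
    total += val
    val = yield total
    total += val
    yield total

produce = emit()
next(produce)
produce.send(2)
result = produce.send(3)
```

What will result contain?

Step 1: next() -> yield total=4.
Step 2: send(2) -> val=2, total = 4+2 = 6, yield 6.
Step 3: send(3) -> val=3, total = 6+3 = 9, yield 9.
Therefore result = 9.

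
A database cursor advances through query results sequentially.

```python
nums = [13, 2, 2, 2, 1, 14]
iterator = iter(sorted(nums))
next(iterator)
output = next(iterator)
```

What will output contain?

Step 1: sorted([13, 2, 2, 2, 1, 14]) = [1, 2, 2, 2, 13, 14].
Step 2: Create iterator and skip 1 elements.
Step 3: next() returns 2.
Therefore output = 2.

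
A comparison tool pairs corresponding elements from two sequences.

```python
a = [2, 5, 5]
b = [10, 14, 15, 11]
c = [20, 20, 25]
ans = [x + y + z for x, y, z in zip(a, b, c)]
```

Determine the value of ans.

Step 1: zip three lists (truncates to shortest, len=3):
  2 + 10 + 20 = 32
  5 + 14 + 20 = 39
  5 + 15 + 25 = 45
Therefore ans = [32, 39, 45].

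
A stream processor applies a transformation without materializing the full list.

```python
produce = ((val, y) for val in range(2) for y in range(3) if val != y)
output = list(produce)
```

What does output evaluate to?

Step 1: Nested generator over range(2) x range(3) where val != y:
  (0, 0): excluded (val == y)
  (0, 1): included
  (0, 2): included
  (1, 0): included
  (1, 1): excluded (val == y)
  (1, 2): included
Therefore output = [(0, 1), (0, 2), (1, 0), (1, 2)].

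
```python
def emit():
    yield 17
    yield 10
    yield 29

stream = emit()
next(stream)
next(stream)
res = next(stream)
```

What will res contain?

Step 1: emit() creates a generator.
Step 2: next(stream) yields 17 (consumed and discarded).
Step 3: next(stream) yields 10 (consumed and discarded).
Step 4: next(stream) yields 29, assigned to res.
Therefore res = 29.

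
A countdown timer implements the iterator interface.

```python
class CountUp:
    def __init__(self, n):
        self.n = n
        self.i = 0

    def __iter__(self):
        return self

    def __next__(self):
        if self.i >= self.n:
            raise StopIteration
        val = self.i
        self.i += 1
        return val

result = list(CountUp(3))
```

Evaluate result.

Step 1: CountUp(3) creates an iterator counting 0 to 2.
Step 2: list() consumes all values: [0, 1, 2].
Therefore result = [0, 1, 2].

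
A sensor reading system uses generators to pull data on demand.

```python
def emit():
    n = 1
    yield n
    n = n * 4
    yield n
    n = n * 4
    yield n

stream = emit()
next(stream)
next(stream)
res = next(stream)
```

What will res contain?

Step 1: Trace through generator execution:
  Yield 1: n starts at 1, yield 1
  Yield 2: n = 1 * 4 = 4, yield 4
  Yield 3: n = 4 * 4 = 16, yield 16
Step 2: First next() gets 1, second next() gets the second value, third next() yields 16.
Therefore res = 16.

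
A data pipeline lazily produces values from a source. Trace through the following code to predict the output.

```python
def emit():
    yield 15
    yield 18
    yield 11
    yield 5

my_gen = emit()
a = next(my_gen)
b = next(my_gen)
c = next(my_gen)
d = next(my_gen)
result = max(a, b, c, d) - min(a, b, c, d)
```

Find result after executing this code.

Step 1: Create generator and consume all values:
  a = next(my_gen) = 15
  b = next(my_gen) = 18
  c = next(my_gen) = 11
  d = next(my_gen) = 5
Step 2: max = 18, min = 5, result = 18 - 5 = 13.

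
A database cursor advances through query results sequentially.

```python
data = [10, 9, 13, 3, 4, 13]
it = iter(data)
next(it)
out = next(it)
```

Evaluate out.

Step 1: Create iterator over [10, 9, 13, 3, 4, 13].
Step 2: next() consumes 10.
Step 3: next() returns 9.
Therefore out = 9.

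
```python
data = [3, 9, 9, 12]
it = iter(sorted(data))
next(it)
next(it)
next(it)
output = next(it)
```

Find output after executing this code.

Step 1: sorted([3, 9, 9, 12]) = [3, 9, 9, 12].
Step 2: Create iterator and skip 3 elements.
Step 3: next() returns 12.
Therefore output = 12.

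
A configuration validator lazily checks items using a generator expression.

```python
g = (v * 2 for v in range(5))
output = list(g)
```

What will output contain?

Step 1: For each v in range(5), compute v*2:
  v=0: 0*2 = 0
  v=1: 1*2 = 2
  v=2: 2*2 = 4
  v=3: 3*2 = 6
  v=4: 4*2 = 8
Therefore output = [0, 2, 4, 6, 8].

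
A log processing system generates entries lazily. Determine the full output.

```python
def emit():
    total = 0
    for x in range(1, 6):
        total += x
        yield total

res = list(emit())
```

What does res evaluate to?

Step 1: Generator accumulates running sum:
  x=1: total = 1, yield 1
  x=2: total = 3, yield 3
  x=3: total = 6, yield 6
  x=4: total = 10, yield 10
  x=5: total = 15, yield 15
Therefore res = [1, 3, 6, 10, 15].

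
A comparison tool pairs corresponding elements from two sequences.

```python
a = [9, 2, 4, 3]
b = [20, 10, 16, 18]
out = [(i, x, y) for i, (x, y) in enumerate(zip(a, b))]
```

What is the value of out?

Step 1: enumerate(zip(a, b)) gives index with paired elements:
  i=0: (9, 20)
  i=1: (2, 10)
  i=2: (4, 16)
  i=3: (3, 18)
Therefore out = [(0, 9, 20), (1, 2, 10), (2, 4, 16), (3, 3, 18)].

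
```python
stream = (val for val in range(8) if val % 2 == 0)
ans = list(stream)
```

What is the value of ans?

Step 1: Filter range(8) keeping only even values:
  val=0: even, included
  val=1: odd, excluded
  val=2: even, included
  val=3: odd, excluded
  val=4: even, included
  val=5: odd, excluded
  val=6: even, included
  val=7: odd, excluded
Therefore ans = [0, 2, 4, 6].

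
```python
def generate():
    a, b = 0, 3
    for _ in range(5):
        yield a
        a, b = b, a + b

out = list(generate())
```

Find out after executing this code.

Step 1: Fibonacci-like sequence starting with a=0, b=3:
  Iteration 1: yield a=0, then a,b = 3,3
  Iteration 2: yield a=3, then a,b = 3,6
  Iteration 3: yield a=3, then a,b = 6,9
  Iteration 4: yield a=6, then a,b = 9,15
  Iteration 5: yield a=9, then a,b = 15,24
Therefore out = [0, 3, 3, 6, 9].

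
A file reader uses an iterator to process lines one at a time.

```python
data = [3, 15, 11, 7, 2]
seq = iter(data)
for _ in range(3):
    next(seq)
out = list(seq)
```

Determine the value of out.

Step 1: Create iterator over [3, 15, 11, 7, 2].
Step 2: Advance 3 positions (consuming [3, 15, 11]).
Step 3: list() collects remaining elements: [7, 2].
Therefore out = [7, 2].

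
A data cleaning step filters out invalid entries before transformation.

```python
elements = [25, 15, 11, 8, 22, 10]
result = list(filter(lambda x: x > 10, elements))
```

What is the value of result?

Step 1: Filter elements > 10:
  25: kept
  15: kept
  11: kept
  8: removed
  22: kept
  10: removed
Therefore result = [25, 15, 11, 22].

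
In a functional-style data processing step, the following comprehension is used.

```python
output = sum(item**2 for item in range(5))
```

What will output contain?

Step 1: Compute item**2 for each item in range(5):
  item=0: 0**2 = 0
  item=1: 1**2 = 1
  item=2: 2**2 = 4
  item=3: 3**2 = 9
  item=4: 4**2 = 16
Step 2: sum = 0 + 1 + 4 + 9 + 16 = 30.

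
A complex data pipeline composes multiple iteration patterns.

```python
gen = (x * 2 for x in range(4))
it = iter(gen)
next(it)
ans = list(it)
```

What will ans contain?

Step 1: Generator produces [0, 2, 4, 6].
Step 2: next(it) consumes first element (0).
Step 3: list(it) collects remaining: [2, 4, 6].
Therefore ans = [2, 4, 6].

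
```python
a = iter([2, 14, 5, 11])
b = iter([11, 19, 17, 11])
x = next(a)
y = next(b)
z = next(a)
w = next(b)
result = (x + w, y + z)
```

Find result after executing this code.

Step 1: a iterates [2, 14, 5, 11], b iterates [11, 19, 17, 11].
Step 2: x = next(a) = 2, y = next(b) = 11.
Step 3: z = next(a) = 14, w = next(b) = 19.
Step 4: result = (2 + 19, 11 + 14) = (21, 25).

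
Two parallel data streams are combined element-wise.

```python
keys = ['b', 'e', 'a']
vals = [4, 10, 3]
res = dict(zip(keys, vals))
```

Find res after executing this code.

Step 1: zip pairs keys with values:
  'b' -> 4
  'e' -> 10
  'a' -> 3
Therefore res = {'b': 4, 'e': 10, 'a': 3}.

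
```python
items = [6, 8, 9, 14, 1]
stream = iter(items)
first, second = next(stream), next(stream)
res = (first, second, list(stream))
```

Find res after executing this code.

Step 1: Create iterator over [6, 8, 9, 14, 1].
Step 2: first = 6, second = 8.
Step 3: Remaining elements: [9, 14, 1].
Therefore res = (6, 8, [9, 14, 1]).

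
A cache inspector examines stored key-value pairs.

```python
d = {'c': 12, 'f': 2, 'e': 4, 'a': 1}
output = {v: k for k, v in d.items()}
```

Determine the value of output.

Step 1: Invert dict (swap keys and values):
  'c': 12 -> 12: 'c'
  'f': 2 -> 2: 'f'
  'e': 4 -> 4: 'e'
  'a': 1 -> 1: 'a'
Therefore output = {12: 'c', 2: 'f', 4: 'e', 1: 'a'}.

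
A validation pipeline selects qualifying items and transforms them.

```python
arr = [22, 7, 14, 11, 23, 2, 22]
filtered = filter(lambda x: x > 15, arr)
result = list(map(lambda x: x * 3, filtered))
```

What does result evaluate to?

Step 1: Filter arr for elements > 15:
  22: kept
  7: removed
  14: removed
  11: removed
  23: kept
  2: removed
  22: kept
Step 2: Map x * 3 on filtered [22, 23, 22]:
  22 -> 66
  23 -> 69
  22 -> 66
Therefore result = [66, 69, 66].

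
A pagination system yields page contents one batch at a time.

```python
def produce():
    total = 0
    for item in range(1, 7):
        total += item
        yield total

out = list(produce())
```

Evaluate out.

Step 1: Generator accumulates running sum:
  item=1: total = 1, yield 1
  item=2: total = 3, yield 3
  item=3: total = 6, yield 6
  item=4: total = 10, yield 10
  item=5: total = 15, yield 15
  item=6: total = 21, yield 21
Therefore out = [1, 3, 6, 10, 15, 21].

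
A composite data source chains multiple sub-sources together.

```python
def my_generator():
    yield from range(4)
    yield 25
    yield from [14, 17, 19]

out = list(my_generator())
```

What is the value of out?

Step 1: Trace yields in order:
  yield 0
  yield 1
  yield 2
  yield 3
  yield 25
  yield 14
  yield 17
  yield 19
Therefore out = [0, 1, 2, 3, 25, 14, 17, 19].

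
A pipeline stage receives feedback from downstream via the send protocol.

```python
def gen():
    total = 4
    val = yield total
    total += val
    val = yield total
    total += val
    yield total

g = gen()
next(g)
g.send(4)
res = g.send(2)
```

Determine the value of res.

Step 1: next() -> yield total=4.
Step 2: send(4) -> val=4, total = 4+4 = 8, yield 8.
Step 3: send(2) -> val=2, total = 8+2 = 10, yield 10.
Therefore res = 10.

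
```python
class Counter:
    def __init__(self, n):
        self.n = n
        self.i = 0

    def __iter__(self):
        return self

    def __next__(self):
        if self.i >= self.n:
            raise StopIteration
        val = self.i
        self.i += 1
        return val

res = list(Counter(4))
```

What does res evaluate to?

Step 1: Counter(4) creates an iterator counting 0 to 3.
Step 2: list() consumes all values: [0, 1, 2, 3].
Therefore res = [0, 1, 2, 3].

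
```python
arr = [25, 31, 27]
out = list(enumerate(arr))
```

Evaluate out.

Step 1: enumerate pairs each element with its index:
  (0, 25)
  (1, 31)
  (2, 27)
Therefore out = [(0, 25), (1, 31), (2, 27)].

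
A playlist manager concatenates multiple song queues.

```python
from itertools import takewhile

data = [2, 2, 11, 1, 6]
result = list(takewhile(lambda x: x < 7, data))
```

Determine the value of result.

Step 1: takewhile stops at first element >= 7:
  2 < 7: take
  2 < 7: take
  11 >= 7: stop
Therefore result = [2, 2].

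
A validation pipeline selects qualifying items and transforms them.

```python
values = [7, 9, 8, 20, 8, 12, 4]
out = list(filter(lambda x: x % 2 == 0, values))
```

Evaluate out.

Step 1: Filter elements divisible by 2:
  7 % 2 = 1: removed
  9 % 2 = 1: removed
  8 % 2 = 0: kept
  20 % 2 = 0: kept
  8 % 2 = 0: kept
  12 % 2 = 0: kept
  4 % 2 = 0: kept
Therefore out = [8, 20, 8, 12, 4].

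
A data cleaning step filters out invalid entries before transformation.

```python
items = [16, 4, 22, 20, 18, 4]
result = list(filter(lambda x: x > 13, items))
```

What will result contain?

Step 1: Filter elements > 13:
  16: kept
  4: removed
  22: kept
  20: kept
  18: kept
  4: removed
Therefore result = [16, 22, 20, 18].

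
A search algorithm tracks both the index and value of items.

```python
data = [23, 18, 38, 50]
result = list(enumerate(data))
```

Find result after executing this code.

Step 1: enumerate pairs each element with its index:
  (0, 23)
  (1, 18)
  (2, 38)
  (3, 50)
Therefore result = [(0, 23), (1, 18), (2, 38), (3, 50)].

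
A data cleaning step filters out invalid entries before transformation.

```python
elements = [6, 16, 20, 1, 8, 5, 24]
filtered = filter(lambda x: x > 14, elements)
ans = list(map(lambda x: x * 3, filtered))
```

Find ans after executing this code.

Step 1: Filter elements for elements > 14:
  6: removed
  16: kept
  20: kept
  1: removed
  8: removed
  5: removed
  24: kept
Step 2: Map x * 3 on filtered [16, 20, 24]:
  16 -> 48
  20 -> 60
  24 -> 72
Therefore ans = [48, 60, 72].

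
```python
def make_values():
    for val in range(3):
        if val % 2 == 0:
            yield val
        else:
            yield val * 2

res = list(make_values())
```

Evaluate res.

Step 1: For each val in range(3), yield val if even, else val*2:
  val=0 (even): yield 0
  val=1 (odd): yield 1*2 = 2
  val=2 (even): yield 2
Therefore res = [0, 2, 2].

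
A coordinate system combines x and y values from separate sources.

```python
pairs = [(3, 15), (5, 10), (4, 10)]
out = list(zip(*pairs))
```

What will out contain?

Step 1: zip(*pairs) transposes: unzips [(3, 15), (5, 10), (4, 10)] into separate sequences.
Step 2: First elements: (3, 5, 4), second elements: (15, 10, 10).
Therefore out = [(3, 5, 4), (15, 10, 10)].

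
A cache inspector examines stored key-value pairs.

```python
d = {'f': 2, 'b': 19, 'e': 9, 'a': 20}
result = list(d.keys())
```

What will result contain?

Step 1: d.keys() returns the dictionary keys in insertion order.
Therefore result = ['f', 'b', 'e', 'a'].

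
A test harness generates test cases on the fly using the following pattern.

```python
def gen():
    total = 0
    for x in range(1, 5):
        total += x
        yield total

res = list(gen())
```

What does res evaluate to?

Step 1: Generator accumulates running sum:
  x=1: total = 1, yield 1
  x=2: total = 3, yield 3
  x=3: total = 6, yield 6
  x=4: total = 10, yield 10
Therefore res = [1, 3, 6, 10].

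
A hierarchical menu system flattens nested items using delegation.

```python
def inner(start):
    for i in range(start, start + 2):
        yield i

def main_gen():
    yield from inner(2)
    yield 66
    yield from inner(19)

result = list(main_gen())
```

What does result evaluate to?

Step 1: main_gen() delegates to inner(2):
  yield 2
  yield 3
Step 2: yield 66
Step 3: Delegates to inner(19):
  yield 19
  yield 20
Therefore result = [2, 3, 66, 19, 20].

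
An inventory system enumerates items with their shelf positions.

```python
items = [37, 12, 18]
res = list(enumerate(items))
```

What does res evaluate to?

Step 1: enumerate pairs each element with its index:
  (0, 37)
  (1, 12)
  (2, 18)
Therefore res = [(0, 37), (1, 12), (2, 18)].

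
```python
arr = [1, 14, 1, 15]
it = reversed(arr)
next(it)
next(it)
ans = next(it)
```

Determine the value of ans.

Step 1: reversed([1, 14, 1, 15]) gives iterator: [15, 1, 14, 1].
Step 2: First next() = 15, second next() = 1.
Step 3: Third next() = 14.
Therefore ans = 14.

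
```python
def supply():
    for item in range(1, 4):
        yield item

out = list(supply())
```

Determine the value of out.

Step 1: The generator yields each value from range(1, 4).
Step 2: list() consumes all yields: [1, 2, 3].
Therefore out = [1, 2, 3].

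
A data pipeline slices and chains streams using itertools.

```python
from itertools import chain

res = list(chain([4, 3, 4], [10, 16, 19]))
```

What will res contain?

Step 1: chain() concatenates iterables: [4, 3, 4] + [10, 16, 19].
Therefore res = [4, 3, 4, 10, 16, 19].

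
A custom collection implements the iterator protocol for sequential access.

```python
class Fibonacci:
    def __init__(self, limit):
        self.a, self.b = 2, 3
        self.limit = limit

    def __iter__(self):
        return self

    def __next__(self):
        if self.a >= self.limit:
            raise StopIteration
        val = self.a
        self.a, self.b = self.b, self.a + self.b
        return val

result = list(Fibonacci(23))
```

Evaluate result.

Step 1: Fibonacci-like sequence (a=2, b=3) until >= 23:
  Yield 2, then a,b = 3,5
  Yield 3, then a,b = 5,8
  Yield 5, then a,b = 8,13
  Yield 8, then a,b = 13,21
  Yield 13, then a,b = 21,34
  Yield 21, then a,b = 34,55
Step 2: 34 >= 23, stop.
Therefore result = [2, 3, 5, 8, 13, 21].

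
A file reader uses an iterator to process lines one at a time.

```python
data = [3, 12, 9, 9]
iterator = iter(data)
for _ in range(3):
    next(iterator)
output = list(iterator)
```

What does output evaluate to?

Step 1: Create iterator over [3, 12, 9, 9].
Step 2: Advance 3 positions (consuming [3, 12, 9]).
Step 3: list() collects remaining elements: [9].
Therefore output = [9].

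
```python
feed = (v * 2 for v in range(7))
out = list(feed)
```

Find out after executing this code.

Step 1: For each v in range(7), compute v*2:
  v=0: 0*2 = 0
  v=1: 1*2 = 2
  v=2: 2*2 = 4
  v=3: 3*2 = 6
  v=4: 4*2 = 8
  v=5: 5*2 = 10
  v=6: 6*2 = 12
Therefore out = [0, 2, 4, 6, 8, 10, 12].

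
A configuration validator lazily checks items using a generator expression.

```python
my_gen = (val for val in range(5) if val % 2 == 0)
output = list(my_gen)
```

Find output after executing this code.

Step 1: Filter range(5) keeping only even values:
  val=0: even, included
  val=1: odd, excluded
  val=2: even, included
  val=3: odd, excluded
  val=4: even, included
Therefore output = [0, 2, 4].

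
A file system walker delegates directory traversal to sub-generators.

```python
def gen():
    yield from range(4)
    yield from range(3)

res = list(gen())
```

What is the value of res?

Step 1: Trace yields in order:
  yield 0
  yield 1
  yield 2
  yield 3
  yield 0
  yield 1
  yield 2
Therefore res = [0, 1, 2, 3, 0, 1, 2].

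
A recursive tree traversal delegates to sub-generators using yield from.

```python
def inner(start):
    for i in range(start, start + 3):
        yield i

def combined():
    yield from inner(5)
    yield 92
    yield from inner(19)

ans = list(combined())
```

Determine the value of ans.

Step 1: combined() delegates to inner(5):
  yield 5
  yield 6
  yield 7
Step 2: yield 92
Step 3: Delegates to inner(19):
  yield 19
  yield 20
  yield 21
Therefore ans = [5, 6, 7, 92, 19, 20, 21].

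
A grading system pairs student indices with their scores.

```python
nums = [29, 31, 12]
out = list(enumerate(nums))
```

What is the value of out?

Step 1: enumerate pairs each element with its index:
  (0, 29)
  (1, 31)
  (2, 12)
Therefore out = [(0, 29), (1, 31), (2, 12)].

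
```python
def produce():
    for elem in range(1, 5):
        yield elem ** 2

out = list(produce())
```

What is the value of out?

Step 1: For each elem in range(1, 5), yield elem**2:
  elem=1: yield 1**2 = 1
  elem=2: yield 2**2 = 4
  elem=3: yield 3**2 = 9
  elem=4: yield 4**2 = 16
Therefore out = [1, 4, 9, 16].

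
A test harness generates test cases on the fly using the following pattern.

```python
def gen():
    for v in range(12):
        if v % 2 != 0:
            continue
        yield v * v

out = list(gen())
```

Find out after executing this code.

Step 1: Only yield v**2 when v is divisible by 2:
  v=0: 0 % 2 == 0, yield 0**2 = 0
  v=2: 2 % 2 == 0, yield 2**2 = 4
  v=4: 4 % 2 == 0, yield 4**2 = 16
  v=6: 6 % 2 == 0, yield 6**2 = 36
  v=8: 8 % 2 == 0, yield 8**2 = 64
  v=10: 10 % 2 == 0, yield 10**2 = 100
Therefore out = [0, 4, 16, 36, 64, 100].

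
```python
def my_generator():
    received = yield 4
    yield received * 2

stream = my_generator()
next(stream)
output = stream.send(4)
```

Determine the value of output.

Step 1: next(stream) advances to first yield, producing 4.
Step 2: send(4) resumes, received = 4.
Step 3: yield received * 2 = 4 * 2 = 8.
Therefore output = 8.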